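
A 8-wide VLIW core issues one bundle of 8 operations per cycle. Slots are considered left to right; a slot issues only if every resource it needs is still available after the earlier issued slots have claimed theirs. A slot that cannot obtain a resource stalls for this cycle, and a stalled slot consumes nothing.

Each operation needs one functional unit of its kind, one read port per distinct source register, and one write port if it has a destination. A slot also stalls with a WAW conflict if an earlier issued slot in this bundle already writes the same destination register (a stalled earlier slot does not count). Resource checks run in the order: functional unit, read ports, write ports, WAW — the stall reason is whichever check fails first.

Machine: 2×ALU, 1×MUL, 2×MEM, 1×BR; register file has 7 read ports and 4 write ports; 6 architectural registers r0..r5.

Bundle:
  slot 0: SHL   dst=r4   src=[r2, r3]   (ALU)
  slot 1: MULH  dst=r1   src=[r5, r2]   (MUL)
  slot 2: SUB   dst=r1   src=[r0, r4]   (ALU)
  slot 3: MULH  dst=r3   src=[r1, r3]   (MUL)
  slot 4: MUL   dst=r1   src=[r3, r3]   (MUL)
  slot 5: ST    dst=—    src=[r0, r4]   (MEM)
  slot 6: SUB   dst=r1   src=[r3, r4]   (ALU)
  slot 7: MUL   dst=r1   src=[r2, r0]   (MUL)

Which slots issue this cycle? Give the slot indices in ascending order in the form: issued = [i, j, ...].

issued = [0, 1, 5]

#0 ALU src=r2,r3 dispatched  <A:1 Mu:1 Ld:2 B:1 rd:5 wr:3>
#1 MUL src=r5,r2 dispatched  <A:1 Mu:0 Ld:2 B:1 rd:3 wr:2>
#2 ALU src=r0,r4 held:WAW  <A:1 Mu:0 Ld:2 B:1 rd:3 wr:2>
#3 MUL src=r1,r3 held:FU  <A:1 Mu:0 Ld:2 B:1 rd:3 wr:2>
#4 MUL src=r3,r3 held:FU  <A:1 Mu:0 Ld:2 B:1 rd:3 wr:2>
#5 MEM src=r0,r4 dispatched  <A:1 Mu:0 Ld:1 B:1 rd:1 wr:2>
#6 ALU src=r3,r4 held:RD_PORT  <A:1 Mu:0 Ld:1 B:1 rd:1 wr:2>
#7 MUL src=r2,r0 held:FU  <A:1 Mu:0 Ld:1 B:1 rd:1 wr:2>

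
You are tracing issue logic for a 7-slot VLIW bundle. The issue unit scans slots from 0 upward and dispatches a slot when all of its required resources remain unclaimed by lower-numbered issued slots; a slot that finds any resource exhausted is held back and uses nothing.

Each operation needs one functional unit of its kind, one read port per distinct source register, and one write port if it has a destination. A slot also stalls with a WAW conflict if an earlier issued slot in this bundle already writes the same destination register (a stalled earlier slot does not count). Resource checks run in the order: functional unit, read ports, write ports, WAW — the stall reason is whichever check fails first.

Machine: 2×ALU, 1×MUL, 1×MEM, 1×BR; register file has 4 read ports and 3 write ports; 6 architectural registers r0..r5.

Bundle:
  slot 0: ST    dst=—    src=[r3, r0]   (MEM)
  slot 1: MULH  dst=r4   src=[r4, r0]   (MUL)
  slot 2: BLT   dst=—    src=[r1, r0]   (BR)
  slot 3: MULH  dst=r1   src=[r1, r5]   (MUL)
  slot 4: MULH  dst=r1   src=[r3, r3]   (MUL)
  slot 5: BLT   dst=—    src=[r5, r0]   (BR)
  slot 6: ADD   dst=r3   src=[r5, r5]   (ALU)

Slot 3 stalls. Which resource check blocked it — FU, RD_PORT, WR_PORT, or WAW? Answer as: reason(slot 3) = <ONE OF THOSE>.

reason(slot 3) = FU

#0 MEM src=r3,r0 dispatched  <A:2 Mu:1 Ld:0 B:1 rd:2 wr:3>
#1 MUL src=r4,r0 dispatched  <A:2 Mu:0 Ld:0 B:1 rd:0 wr:2>
#2 BR src=r1,r0 held:RD_PORT  <A:2 Mu:0 Ld:0 B:1 rd:0 wr:2>
#3 MUL src=r1,r5 held:FU  <A:2 Mu:0 Ld:0 B:1 rd:0 wr:2>
#4 MUL src=r3,r3 held:FU  <A:2 Mu:0 Ld:0 B:1 rd:0 wr:2>
#5 BR src=r5,r0 held:RD_PORT  <A:2 Mu:0 Ld:0 B:1 rd:0 wr:2>
#6 ALU src=r5,r5 held:RD_PORT  <A:2 Mu:0 Ld:0 B:1 rd:0 wr:2>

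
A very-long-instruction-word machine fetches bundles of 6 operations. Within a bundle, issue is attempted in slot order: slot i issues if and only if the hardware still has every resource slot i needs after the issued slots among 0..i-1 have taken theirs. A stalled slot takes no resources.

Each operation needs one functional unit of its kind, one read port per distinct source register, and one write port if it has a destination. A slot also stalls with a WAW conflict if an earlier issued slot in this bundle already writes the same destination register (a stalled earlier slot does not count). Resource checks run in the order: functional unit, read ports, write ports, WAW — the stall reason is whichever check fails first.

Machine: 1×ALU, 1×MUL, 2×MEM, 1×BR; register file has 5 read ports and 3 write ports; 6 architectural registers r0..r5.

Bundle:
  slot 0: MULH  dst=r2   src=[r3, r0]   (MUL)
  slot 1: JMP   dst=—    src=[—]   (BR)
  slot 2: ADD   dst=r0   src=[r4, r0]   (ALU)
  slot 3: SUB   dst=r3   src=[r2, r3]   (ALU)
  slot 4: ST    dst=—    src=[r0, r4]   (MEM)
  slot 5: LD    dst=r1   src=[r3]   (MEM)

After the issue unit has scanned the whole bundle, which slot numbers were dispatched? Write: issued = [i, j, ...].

issued = [0, 1, 2, 5]

[0] MUL needs rd=2 wr=1: ok; after: ALU=1 MUL=0 MEM=2 BR=1, R=3, W=2
[1] BR needs rd=0 wr=0: ok; after: ALU=1 MUL=0 MEM=2 BR=0, R=3, W=2
[2] ALU needs rd=2 wr=1: ok; after: ALU=0 MUL=0 MEM=2 BR=0, R=1, W=1
[3] ALU needs rd=2 wr=1: FU; after: ALU=0 MUL=0 MEM=2 BR=0, R=1, W=1
[4] MEM needs rd=2 wr=0: RD_PORT; after: ALU=0 MUL=0 MEM=2 BR=0, R=1, W=1
[5] MEM needs rd=1 wr=1: ok; after: ALU=0 MUL=0 MEM=1 BR=0, R=0, W=0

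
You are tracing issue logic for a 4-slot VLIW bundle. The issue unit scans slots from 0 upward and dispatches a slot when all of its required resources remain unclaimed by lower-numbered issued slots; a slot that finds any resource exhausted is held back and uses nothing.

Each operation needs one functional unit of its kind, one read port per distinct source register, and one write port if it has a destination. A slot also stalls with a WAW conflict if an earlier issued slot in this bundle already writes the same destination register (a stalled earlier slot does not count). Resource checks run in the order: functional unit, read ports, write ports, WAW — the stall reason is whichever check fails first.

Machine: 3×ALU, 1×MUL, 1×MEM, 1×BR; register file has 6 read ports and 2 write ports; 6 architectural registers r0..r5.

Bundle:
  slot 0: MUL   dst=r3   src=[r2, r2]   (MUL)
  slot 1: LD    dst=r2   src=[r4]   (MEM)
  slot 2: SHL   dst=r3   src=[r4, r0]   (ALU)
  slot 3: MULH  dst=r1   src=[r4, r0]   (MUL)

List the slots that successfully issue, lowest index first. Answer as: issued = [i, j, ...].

slot 0 (MUL): ISSUE — free A3,Mu0,Ld1,B1 rp5 wp1
slot 1 (MEM): ISSUE — free A3,Mu0,Ld0,B1 rp4 wp0
slot 2 (ALU): stall WR_PORT — free A3,Mu0,Ld0,B1 rp4 wp0
slot 3 (MUL): stall FU — free A3,Mu0,Ld0,B1 rp4 wp0

issued = [0, 1]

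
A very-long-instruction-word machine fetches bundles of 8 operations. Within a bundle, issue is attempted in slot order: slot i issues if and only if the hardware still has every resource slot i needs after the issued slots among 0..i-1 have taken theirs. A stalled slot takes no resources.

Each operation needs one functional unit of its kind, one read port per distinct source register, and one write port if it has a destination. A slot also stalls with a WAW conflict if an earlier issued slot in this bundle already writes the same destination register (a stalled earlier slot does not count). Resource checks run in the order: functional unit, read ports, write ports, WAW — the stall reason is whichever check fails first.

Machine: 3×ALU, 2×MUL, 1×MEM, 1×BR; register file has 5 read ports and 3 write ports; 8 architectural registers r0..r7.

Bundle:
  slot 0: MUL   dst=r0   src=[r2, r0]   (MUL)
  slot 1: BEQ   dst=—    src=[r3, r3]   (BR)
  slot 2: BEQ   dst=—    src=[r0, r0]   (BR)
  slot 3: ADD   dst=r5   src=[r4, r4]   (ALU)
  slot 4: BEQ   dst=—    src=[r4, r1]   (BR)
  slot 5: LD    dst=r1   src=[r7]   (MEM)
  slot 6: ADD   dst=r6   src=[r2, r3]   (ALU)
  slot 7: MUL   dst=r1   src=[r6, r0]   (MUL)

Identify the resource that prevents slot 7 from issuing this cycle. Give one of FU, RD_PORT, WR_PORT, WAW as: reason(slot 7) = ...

slot 0 (MUL): ISSUE — free A3,Mu1,Ld1,B1 rp3 wp2
slot 1 (BR): ISSUE — free A3,Mu1,Ld1,B0 rp2 wp2
slot 2 (BR): stall FU — free A3,Mu1,Ld1,B0 rp2 wp2
slot 3 (ALU): ISSUE — free A2,Mu1,Ld1,B0 rp1 wp1
slot 4 (BR): stall FU — free A2,Mu1,Ld1,B0 rp1 wp1
slot 5 (MEM): ISSUE — free A2,Mu1,Ld0,B0 rp0 wp0
slot 6 (ALU): stall RD_PORT — free A2,Mu1,Ld0,B0 rp0 wp0
slot 7 (MUL): stall RD_PORT — free A2,Mu1,Ld0,B0 rp0 wp0

reason(slot 7) = RD_PORT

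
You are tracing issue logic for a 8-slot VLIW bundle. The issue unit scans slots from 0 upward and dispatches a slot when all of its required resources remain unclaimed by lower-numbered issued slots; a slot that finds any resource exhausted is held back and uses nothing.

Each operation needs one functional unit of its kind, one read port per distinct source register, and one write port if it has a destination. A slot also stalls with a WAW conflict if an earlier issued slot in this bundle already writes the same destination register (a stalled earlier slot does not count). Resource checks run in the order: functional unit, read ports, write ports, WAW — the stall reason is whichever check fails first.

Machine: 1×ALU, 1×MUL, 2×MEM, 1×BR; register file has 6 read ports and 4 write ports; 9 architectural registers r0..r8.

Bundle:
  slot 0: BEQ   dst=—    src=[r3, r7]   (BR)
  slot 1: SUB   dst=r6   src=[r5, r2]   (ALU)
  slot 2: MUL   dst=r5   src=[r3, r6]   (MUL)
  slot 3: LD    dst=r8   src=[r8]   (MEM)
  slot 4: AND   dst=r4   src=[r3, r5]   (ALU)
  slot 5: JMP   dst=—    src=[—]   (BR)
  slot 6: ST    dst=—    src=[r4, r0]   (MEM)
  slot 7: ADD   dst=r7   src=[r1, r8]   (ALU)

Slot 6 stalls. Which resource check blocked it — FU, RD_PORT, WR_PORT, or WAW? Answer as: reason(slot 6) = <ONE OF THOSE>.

reason(slot 6) = RD_PORT

[0] BR needs rd=2 wr=0: ok; after: ALU=1 MUL=1 MEM=2 BR=0, R=4, W=4
[1] ALU needs rd=2 wr=1: ok; after: ALU=0 MUL=1 MEM=2 BR=0, R=2, W=3
[2] MUL needs rd=2 wr=1: ok; after: ALU=0 MUL=0 MEM=2 BR=0, R=0, W=2
[3] MEM needs rd=1 wr=1: RD_PORT; after: ALU=0 MUL=0 MEM=2 BR=0, R=0, W=2
[4] ALU needs rd=2 wr=1: FU; after: ALU=0 MUL=0 MEM=2 BR=0, R=0, W=2
[5] BR needs rd=0 wr=0: FU; after: ALU=0 MUL=0 MEM=2 BR=0, R=0, W=2
[6] MEM needs rd=2 wr=0: RD_PORT; after: ALU=0 MUL=0 MEM=2 BR=0, R=0, W=2
[7] ALU needs rd=2 wr=1: FU; after: ALU=0 MUL=0 MEM=2 BR=0, R=0, W=2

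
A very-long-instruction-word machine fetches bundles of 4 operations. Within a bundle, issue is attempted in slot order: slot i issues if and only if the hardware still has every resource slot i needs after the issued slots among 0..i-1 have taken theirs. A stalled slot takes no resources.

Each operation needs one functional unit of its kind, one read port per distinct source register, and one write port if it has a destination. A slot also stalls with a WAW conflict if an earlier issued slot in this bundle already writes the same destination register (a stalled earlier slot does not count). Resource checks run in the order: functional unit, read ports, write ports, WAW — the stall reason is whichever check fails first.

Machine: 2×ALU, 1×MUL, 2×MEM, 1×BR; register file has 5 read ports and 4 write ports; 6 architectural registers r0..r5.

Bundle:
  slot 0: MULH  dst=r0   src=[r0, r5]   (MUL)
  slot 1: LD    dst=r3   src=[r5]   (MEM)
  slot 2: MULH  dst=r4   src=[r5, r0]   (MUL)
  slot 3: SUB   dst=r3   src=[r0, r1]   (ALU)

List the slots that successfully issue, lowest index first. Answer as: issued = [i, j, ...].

#0 MUL src=r0,r5 dispatched  <A:2 Mu:0 Ld:2 B:1 rd:3 wr:3>
#1 MEM src=r5 dispatched  <A:2 Mu:0 Ld:1 B:1 rd:2 wr:2>
#2 MUL src=r5,r0 held:FU  <A:2 Mu:0 Ld:1 B:1 rd:2 wr:2>
#3 ALU src=r0,r1 held:WAW  <A:2 Mu:0 Ld:1 B:1 rd:2 wr:2>

issued = [0, 1]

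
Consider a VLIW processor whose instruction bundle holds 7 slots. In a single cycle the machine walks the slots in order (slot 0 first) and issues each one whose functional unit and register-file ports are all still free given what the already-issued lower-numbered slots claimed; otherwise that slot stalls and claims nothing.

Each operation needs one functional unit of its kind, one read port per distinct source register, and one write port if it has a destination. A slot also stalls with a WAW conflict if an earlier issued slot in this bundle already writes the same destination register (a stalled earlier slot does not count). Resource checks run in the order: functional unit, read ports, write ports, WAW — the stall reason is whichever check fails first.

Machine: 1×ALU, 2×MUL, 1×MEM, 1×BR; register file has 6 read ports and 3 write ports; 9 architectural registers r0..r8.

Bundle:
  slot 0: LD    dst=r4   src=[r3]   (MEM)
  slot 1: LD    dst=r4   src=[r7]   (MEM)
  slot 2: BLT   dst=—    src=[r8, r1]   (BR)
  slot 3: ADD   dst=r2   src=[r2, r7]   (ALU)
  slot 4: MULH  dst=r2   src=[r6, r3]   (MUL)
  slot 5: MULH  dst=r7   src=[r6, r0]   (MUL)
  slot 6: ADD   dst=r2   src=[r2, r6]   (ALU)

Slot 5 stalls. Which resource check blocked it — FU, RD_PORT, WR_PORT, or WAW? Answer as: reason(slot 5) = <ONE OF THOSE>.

(0) want 1×MEM +1rd +1wr — yes → AL1|MU2|ME0|BR1|rd5|wr2
(1) want 1×MEM +1rd +1wr — FU → AL1|MU2|ME0|BR1|rd5|wr2
(2) want 1×BR +2rd +0wr — yes → AL1|MU2|ME0|BR0|rd3|wr2
(3) want 1×ALU +2rd +1wr — yes → AL0|MU2|ME0|BR0|rd1|wr1
(4) want 1×MUL +2rd +1wr — RD_PORT → AL0|MU2|ME0|BR0|rd1|wr1
(5) want 1×MUL +2rd +1wr — RD_PORT → AL0|MU2|ME0|BR0|rd1|wr1
(6) want 1×ALU +2rd +1wr — FU → AL0|MU2|ME0|BR0|rd1|wr1

reason(slot 5) = RD_PORT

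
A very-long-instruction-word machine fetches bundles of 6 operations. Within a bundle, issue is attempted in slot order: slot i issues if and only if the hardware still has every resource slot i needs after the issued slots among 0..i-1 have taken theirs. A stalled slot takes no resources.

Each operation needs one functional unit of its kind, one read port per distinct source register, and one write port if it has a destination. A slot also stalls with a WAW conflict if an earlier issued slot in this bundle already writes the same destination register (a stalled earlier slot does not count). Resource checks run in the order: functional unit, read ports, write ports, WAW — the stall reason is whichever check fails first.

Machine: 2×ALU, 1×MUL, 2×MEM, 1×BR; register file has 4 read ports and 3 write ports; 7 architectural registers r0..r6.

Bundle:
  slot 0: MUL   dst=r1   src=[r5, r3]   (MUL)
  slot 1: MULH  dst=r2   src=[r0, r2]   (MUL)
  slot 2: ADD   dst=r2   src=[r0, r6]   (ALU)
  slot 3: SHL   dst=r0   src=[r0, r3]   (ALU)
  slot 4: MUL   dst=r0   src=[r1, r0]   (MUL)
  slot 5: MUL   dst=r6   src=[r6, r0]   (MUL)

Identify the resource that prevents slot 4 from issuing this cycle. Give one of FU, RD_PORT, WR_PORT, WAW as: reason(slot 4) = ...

reason(slot 4) = FU

slot 0 (MUL): ISSUE — free A2,Mu0,Ld2,B1 rp2 wp2
slot 1 (MUL): stall FU — free A2,Mu0,Ld2,B1 rp2 wp2
slot 2 (ALU): ISSUE — free A1,Mu0,Ld2,B1 rp0 wp1
slot 3 (ALU): stall RD_PORT — free A1,Mu0,Ld2,B1 rp0 wp1
slot 4 (MUL): stall FU — free A1,Mu0,Ld2,B1 rp0 wp1
slot 5 (MUL): stall FU — free A1,Mu0,Ld2,B1 rp0 wp1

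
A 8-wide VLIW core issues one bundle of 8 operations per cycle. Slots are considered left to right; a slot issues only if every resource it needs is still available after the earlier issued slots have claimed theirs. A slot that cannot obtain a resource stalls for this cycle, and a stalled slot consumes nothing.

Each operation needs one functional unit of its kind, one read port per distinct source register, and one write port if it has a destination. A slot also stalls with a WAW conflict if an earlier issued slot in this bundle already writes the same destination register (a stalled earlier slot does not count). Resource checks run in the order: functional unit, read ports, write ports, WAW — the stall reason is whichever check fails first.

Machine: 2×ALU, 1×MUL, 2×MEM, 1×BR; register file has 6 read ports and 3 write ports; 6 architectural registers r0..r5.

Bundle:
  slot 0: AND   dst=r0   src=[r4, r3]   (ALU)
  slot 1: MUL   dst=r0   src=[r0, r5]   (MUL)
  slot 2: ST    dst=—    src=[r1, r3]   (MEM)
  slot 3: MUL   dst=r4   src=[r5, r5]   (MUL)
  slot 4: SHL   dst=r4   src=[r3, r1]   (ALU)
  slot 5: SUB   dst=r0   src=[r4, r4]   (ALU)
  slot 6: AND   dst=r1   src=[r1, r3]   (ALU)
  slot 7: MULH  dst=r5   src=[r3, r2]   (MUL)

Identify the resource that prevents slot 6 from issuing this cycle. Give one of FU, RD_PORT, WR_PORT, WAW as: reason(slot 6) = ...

  0. ALU→r0 ⇒ go  {1A/1Mu/2Ld/1B | 4r 2w}
  1. MUL→r0 ⇒ no(WAW)  {1A/1Mu/2Ld/1B | 4r 2w}
  2. MEM ⇒ go  {1A/1Mu/1Ld/1B | 2r 2w}
  3. MUL→r4 ⇒ go  {1A/0Mu/1Ld/1B | 1r 1w}
  4. ALU→r4 ⇒ no(RD_PORT)  {1A/0Mu/1Ld/1B | 1r 1w}
  5. ALU→r0 ⇒ no(WAW)  {1A/0Mu/1Ld/1B | 1r 1w}
  6. ALU→r1 ⇒ no(RD_PORT)  {1A/0Mu/1Ld/1B | 1r 1w}
  7. MUL→r5 ⇒ no(FU)  {1A/0Mu/1Ld/1B | 1r 1w}

reason(slot 6) = RD_PORT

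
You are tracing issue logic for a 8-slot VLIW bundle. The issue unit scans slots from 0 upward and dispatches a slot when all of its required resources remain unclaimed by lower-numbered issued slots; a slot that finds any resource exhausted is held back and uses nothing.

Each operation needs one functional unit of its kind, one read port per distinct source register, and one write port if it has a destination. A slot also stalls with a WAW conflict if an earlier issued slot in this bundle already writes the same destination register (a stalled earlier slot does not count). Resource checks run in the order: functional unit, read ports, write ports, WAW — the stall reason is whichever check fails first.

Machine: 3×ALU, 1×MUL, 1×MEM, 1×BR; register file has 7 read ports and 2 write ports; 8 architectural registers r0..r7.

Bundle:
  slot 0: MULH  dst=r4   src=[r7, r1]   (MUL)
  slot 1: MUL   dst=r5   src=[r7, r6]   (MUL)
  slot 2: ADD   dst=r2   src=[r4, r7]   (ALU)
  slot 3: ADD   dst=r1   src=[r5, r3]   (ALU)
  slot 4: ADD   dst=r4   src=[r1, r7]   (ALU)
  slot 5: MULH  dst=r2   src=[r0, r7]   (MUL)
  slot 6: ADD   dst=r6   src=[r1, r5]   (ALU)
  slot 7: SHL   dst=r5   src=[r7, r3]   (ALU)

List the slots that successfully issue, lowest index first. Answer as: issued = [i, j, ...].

issued = [0, 2]

[0] MUL needs rd=2 wr=1: ok; after: ALU=3 MUL=0 MEM=1 BR=1, R=5, W=1
[1] MUL needs rd=2 wr=1: FU; after: ALU=3 MUL=0 MEM=1 BR=1, R=5, W=1
[2] ALU needs rd=2 wr=1: ok; after: ALU=2 MUL=0 MEM=1 BR=1, R=3, W=0
[3] ALU needs rd=2 wr=1: WR_PORT; after: ALU=2 MUL=0 MEM=1 BR=1, R=3, W=0
[4] ALU needs rd=2 wr=1: WR_PORT; after: ALU=2 MUL=0 MEM=1 BR=1, R=3, W=0
[5] MUL needs rd=2 wr=1: FU; after: ALU=2 MUL=0 MEM=1 BR=1, R=3, W=0
[6] ALU needs rd=2 wr=1: WR_PORT; after: ALU=2 MUL=0 MEM=1 BR=1, R=3, W=0
[7] ALU needs rd=2 wr=1: WR_PORT; after: ALU=2 MUL=0 MEM=1 BR=1, R=3, W=0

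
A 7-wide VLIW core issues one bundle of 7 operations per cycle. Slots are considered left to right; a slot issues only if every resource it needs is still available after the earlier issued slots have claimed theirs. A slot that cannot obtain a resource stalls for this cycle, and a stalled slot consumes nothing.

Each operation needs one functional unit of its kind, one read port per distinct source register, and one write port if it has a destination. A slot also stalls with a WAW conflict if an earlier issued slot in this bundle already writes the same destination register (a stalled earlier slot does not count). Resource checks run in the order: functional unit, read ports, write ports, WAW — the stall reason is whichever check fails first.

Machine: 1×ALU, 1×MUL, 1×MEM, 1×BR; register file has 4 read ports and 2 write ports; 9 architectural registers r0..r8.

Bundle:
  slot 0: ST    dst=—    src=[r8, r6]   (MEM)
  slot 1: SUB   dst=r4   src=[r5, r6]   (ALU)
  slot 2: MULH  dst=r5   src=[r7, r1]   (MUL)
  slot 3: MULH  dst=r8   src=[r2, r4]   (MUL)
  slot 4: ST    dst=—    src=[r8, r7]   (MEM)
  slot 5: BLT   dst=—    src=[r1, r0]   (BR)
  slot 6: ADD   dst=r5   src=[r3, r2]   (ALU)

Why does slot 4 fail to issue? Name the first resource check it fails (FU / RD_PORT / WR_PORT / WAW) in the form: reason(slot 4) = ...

reason(slot 4) = FU

(0) want 1×MEM +2rd +0wr — yes → AL1|MU1|ME0|BR1|rd2|wr2
(1) want 1×ALU +2rd +1wr — yes → AL0|MU1|ME0|BR1|rd0|wr1
(2) want 1×MUL +2rd +1wr — RD_PORT → AL0|MU1|ME0|BR1|rd0|wr1
(3) want 1×MUL +2rd +1wr — RD_PORT → AL0|MU1|ME0|BR1|rd0|wr1
(4) want 1×MEM +2rd +0wr — FU → AL0|MU1|ME0|BR1|rd0|wr1
(5) want 1×BR +2rd +0wr — RD_PORT → AL0|MU1|ME0|BR1|rd0|wr1
(6) want 1×ALU +2rd +1wr — FU → AL0|MU1|ME0|BR1|rd0|wr1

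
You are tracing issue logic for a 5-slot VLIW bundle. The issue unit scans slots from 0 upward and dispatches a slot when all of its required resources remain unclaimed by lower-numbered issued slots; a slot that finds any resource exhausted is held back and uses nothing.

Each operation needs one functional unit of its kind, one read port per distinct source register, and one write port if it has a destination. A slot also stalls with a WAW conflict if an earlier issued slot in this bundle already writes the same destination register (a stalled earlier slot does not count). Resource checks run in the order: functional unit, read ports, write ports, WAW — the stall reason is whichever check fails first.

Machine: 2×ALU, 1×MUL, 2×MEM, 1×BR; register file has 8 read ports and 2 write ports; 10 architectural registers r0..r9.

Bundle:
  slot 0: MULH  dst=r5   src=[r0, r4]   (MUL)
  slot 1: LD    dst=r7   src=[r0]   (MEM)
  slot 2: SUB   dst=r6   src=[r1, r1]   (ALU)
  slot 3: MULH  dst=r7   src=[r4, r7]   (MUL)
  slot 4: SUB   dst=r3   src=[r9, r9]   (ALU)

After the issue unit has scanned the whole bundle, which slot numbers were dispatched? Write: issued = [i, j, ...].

issued = [0, 1]

(0) want 1×MUL +2rd +1wr — yes → AL2|MU0|ME2|BR1|rd6|wr1
(1) want 1×MEM +1rd +1wr — yes → AL2|MU0|ME1|BR1|rd5|wr0
(2) want 1×ALU +1rd +1wr — WR_PORT → AL2|MU0|ME1|BR1|rd5|wr0
(3) want 1×MUL +2rd +1wr — FU → AL2|MU0|ME1|BR1|rd5|wr0
(4) want 1×ALU +1rd +1wr — WR_PORT → AL2|MU0|ME1|BR1|rd5|wr0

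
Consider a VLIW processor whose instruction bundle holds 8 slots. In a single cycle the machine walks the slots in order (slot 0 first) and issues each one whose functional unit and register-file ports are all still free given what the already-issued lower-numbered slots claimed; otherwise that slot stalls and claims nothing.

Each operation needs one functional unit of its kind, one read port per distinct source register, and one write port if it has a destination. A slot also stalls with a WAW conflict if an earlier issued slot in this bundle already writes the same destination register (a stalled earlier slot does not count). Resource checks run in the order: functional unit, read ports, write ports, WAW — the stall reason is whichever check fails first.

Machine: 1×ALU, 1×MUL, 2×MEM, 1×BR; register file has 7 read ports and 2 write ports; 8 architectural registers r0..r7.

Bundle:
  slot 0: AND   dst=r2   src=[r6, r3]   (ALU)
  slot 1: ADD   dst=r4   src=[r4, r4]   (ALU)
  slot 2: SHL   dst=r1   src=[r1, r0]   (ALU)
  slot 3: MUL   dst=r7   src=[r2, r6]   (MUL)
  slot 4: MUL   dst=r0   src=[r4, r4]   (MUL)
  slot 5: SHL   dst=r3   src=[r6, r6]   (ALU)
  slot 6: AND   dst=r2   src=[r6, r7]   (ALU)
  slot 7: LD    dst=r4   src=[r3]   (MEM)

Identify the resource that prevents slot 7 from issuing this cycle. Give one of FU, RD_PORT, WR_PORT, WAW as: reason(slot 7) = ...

reason(slot 7) = WR_PORT

(0) want 1×ALU +2rd +1wr — yes → AL0|MU1|ME2|BR1|rd5|wr1
(1) want 1×ALU +1rd +1wr — FU → AL0|MU1|ME2|BR1|rd5|wr1
(2) want 1×ALU +2rd +1wr — FU → AL0|MU1|ME2|BR1|rd5|wr1
(3) want 1×MUL +2rd +1wr — yes → AL0|MU0|ME2|BR1|rd3|wr0
(4) want 1×MUL +1rd +1wr — FU → AL0|MU0|ME2|BR1|rd3|wr0
(5) want 1×ALU +1rd +1wr — FU → AL0|MU0|ME2|BR1|rd3|wr0
(6) want 1×ALU +2rd +1wr — FU → AL0|MU0|ME2|BR1|rd3|wr0
(7) want 1×MEM +1rd +1wr — WR_PORT → AL0|MU0|ME2|BR1|rd3|wr0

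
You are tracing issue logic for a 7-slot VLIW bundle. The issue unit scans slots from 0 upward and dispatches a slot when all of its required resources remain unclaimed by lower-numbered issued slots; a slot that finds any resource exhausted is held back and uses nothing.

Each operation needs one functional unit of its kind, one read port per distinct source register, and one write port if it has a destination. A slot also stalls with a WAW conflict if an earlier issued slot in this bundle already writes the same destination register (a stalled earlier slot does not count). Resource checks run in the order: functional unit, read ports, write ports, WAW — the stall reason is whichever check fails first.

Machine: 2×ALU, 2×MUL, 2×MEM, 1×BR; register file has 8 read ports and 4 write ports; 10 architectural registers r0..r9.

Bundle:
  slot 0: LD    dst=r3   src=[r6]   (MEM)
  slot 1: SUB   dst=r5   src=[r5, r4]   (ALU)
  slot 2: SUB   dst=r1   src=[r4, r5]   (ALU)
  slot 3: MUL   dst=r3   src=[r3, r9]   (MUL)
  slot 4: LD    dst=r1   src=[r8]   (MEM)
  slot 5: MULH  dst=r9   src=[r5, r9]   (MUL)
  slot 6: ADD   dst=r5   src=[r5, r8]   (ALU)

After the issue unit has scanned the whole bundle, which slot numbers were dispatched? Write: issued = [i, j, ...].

issued = [0, 1, 2, 5]

#0 MEM src=r6 dispatched  <A:2 Mu:2 Ld:1 B:1 rd:7 wr:3>
#1 ALU src=r5,r4 dispatched  <A:1 Mu:2 Ld:1 B:1 rd:5 wr:2>
#2 ALU src=r4,r5 dispatched  <A:0 Mu:2 Ld:1 B:1 rd:3 wr:1>
#3 MUL src=r3,r9 held:WAW  <A:0 Mu:2 Ld:1 B:1 rd:3 wr:1>
#4 MEM src=r8 held:WAW  <A:0 Mu:2 Ld:1 B:1 rd:3 wr:1>
#5 MUL src=r5,r9 dispatched  <A:0 Mu:1 Ld:1 B:1 rd:1 wr:0>
#6 ALU src=r5,r8 held:FU  <A:0 Mu:1 Ld:1 B:1 rd:1 wr:0>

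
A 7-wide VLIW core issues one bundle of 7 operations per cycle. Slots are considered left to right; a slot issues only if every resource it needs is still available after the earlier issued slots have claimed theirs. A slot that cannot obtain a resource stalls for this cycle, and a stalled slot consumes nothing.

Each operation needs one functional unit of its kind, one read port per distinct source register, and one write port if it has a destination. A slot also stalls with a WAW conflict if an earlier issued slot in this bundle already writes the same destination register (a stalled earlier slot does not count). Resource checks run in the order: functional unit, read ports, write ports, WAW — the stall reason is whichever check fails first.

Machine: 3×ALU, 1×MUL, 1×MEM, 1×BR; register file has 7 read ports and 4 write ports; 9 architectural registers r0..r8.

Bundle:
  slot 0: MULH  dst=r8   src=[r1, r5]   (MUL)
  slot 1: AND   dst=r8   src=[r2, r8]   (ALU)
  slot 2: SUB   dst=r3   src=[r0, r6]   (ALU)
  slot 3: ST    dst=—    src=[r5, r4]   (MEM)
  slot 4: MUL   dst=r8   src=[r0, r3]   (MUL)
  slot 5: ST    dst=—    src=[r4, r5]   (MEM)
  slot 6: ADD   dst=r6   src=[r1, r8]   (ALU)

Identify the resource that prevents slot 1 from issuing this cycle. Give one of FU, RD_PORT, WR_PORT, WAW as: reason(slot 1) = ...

slot 0 (MUL): ISSUE — free A3,Mu0,Ld1,B1 rp5 wp3
slot 1 (ALU): stall WAW — free A3,Mu0,Ld1,B1 rp5 wp3
slot 2 (ALU): ISSUE — free A2,Mu0,Ld1,B1 rp3 wp2
slot 3 (MEM): ISSUE — free A2,Mu0,Ld0,B1 rp1 wp2
slot 4 (MUL): stall FU — free A2,Mu0,Ld0,B1 rp1 wp2
slot 5 (MEM): stall FU — free A2,Mu0,Ld0,B1 rp1 wp2
slot 6 (ALU): stall RD_PORT — free A2,Mu0,Ld0,B1 rp1 wp2

reason(slot 1) = WAW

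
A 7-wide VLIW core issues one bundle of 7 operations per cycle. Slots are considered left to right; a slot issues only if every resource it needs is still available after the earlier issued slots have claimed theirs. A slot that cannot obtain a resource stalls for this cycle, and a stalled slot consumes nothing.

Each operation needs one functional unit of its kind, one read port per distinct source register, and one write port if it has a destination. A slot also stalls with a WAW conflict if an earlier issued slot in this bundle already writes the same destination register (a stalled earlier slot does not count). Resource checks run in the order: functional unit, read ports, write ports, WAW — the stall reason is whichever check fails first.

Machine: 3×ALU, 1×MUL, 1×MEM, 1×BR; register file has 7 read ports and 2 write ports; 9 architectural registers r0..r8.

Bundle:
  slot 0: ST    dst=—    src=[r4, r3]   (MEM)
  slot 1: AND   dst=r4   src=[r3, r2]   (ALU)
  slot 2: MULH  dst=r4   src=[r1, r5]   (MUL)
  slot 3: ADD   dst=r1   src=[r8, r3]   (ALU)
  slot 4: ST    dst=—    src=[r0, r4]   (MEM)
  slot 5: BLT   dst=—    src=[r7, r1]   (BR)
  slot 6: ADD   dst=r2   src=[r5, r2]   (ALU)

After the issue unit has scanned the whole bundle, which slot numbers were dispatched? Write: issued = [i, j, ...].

issued = [0, 1, 3]

(0) want 1×MEM +2rd +0wr — yes → AL3|MU1|ME0|BR1|rd5|wr2
(1) want 1×ALU +2rd +1wr — yes → AL2|MU1|ME0|BR1|rd3|wr1
(2) want 1×MUL +2rd +1wr — WAW → AL2|MU1|ME0|BR1|rd3|wr1
(3) want 1×ALU +2rd +1wr — yes → AL1|MU1|ME0|BR1|rd1|wr0
(4) want 1×MEM +2rd +0wr — FU → AL1|MU1|ME0|BR1|rd1|wr0
(5) want 1×BR +2rd +0wr — RD_PORT → AL1|MU1|ME0|BR1|rd1|wr0
(6) want 1×ALU +2rd +1wr — RD_PORT → AL1|MU1|ME0|BR1|rd1|wr0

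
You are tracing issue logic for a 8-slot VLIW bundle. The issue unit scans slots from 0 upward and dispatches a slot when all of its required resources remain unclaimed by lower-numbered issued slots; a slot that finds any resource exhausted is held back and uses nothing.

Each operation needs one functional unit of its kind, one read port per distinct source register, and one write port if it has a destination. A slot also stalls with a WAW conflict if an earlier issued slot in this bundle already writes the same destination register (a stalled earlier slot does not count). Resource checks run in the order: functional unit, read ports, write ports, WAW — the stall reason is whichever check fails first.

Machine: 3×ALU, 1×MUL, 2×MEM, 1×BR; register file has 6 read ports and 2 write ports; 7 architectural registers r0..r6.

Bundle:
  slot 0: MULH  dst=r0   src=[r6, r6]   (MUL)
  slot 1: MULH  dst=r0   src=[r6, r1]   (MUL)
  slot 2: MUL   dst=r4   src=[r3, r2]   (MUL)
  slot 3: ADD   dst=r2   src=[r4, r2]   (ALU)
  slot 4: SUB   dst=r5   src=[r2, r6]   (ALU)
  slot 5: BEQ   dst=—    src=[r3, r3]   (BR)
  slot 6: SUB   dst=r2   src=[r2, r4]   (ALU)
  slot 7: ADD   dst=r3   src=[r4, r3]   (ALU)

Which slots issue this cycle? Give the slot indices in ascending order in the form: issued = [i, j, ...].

(0) want 1×MUL +1rd +1wr — yes → AL3|MU0|ME2|BR1|rd5|wr1
(1) want 1×MUL +2rd +1wr — FU → AL3|MU0|ME2|BR1|rd5|wr1
(2) want 1×MUL +2rd +1wr — FU → AL3|MU0|ME2|BR1|rd5|wr1
(3) want 1×ALU +2rd +1wr — yes → AL2|MU0|ME2|BR1|rd3|wr0
(4) want 1×ALU +2rd +1wr — WR_PORT → AL2|MU0|ME2|BR1|rd3|wr0
(5) want 1×BR +1rd +0wr — yes → AL2|MU0|ME2|BR0|rd2|wr0
(6) want 1×ALU +2rd +1wr — WR_PORT → AL2|MU0|ME2|BR0|rd2|wr0
(7) want 1×ALU +2rd +1wr — WR_PORT → AL2|MU0|ME2|BR0|rd2|wr0

issued = [0, 3, 5]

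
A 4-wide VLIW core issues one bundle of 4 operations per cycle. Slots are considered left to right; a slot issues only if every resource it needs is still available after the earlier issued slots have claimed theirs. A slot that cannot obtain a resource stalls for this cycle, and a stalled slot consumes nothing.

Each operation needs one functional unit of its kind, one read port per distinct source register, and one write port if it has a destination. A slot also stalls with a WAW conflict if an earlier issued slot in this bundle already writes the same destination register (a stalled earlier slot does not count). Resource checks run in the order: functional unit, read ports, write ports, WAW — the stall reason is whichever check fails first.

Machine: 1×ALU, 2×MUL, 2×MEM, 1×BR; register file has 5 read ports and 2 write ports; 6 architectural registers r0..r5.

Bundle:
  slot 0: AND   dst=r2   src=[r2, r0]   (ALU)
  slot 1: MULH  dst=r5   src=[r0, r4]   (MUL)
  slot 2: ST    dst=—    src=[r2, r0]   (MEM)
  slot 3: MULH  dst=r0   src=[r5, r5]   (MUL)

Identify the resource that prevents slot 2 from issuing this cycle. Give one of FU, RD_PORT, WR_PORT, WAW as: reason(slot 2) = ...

#0 ALU src=r2,r0 dispatched  <A:0 Mu:2 Ld:2 B:1 rd:3 wr:1>
#1 MUL src=r0,r4 dispatched  <A:0 Mu:1 Ld:2 B:1 rd:1 wr:0>
#2 MEM src=r2,r0 held:RD_PORT  <A:0 Mu:1 Ld:2 B:1 rd:1 wr:0>
#3 MUL src=r5,r5 held:WR_PORT  <A:0 Mu:1 Ld:2 B:1 rd:1 wr:0>

reason(slot 2) = RD_PORT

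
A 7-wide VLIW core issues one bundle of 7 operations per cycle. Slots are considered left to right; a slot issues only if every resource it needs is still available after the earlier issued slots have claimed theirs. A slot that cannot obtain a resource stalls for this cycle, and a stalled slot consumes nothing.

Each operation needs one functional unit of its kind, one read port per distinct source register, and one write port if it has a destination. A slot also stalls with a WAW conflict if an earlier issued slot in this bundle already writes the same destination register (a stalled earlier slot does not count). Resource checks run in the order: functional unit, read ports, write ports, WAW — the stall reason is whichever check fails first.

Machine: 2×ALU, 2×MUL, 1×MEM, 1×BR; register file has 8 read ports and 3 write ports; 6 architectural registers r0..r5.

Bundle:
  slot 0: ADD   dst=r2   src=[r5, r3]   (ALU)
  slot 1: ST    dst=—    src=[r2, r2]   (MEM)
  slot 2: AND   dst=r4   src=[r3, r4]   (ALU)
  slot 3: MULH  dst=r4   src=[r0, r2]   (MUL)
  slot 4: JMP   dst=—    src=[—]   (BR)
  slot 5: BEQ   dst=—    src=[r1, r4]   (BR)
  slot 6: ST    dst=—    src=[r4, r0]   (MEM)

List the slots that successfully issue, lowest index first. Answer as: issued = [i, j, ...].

issued = [0, 1, 2, 4]

#0 ALU src=r5,r3 dispatched  <A:1 Mu:2 Ld:1 B:1 rd:6 wr:2>
#1 MEM src=r2,r2 dispatched  <A:1 Mu:2 Ld:0 B:1 rd:5 wr:2>
#2 ALU src=r3,r4 dispatched  <A:0 Mu:2 Ld:0 B:1 rd:3 wr:1>
#3 MUL src=r0,r2 held:WAW  <A:0 Mu:2 Ld:0 B:1 rd:3 wr:1>
#4 BR src=- dispatched  <A:0 Mu:2 Ld:0 B:0 rd:3 wr:1>
#5 BR src=r1,r4 held:FU  <A:0 Mu:2 Ld:0 B:0 rd:3 wr:1>
#6 MEM src=r4,r0 held:FU  <A:0 Mu:2 Ld:0 B:0 rd:3 wr:1>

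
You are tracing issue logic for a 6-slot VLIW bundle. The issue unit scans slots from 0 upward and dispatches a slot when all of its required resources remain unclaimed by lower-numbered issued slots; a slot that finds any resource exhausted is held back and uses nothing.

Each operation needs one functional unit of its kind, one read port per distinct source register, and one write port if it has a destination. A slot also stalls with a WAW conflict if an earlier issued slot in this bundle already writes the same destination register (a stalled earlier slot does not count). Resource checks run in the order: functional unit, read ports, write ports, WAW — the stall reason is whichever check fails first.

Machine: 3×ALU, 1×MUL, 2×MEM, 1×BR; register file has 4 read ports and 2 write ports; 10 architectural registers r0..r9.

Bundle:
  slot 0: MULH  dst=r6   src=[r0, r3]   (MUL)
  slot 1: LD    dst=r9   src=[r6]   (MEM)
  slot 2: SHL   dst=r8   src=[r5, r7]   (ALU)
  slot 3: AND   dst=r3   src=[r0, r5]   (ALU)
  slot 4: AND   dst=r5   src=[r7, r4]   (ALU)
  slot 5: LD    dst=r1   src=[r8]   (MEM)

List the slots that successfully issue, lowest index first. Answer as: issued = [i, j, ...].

#0 MUL src=r0,r3 dispatched  <A:3 Mu:0 Ld:2 B:1 rd:2 wr:1>
#1 MEM src=r6 dispatched  <A:3 Mu:0 Ld:1 B:1 rd:1 wr:0>
#2 ALU src=r5,r7 held:RD_PORT  <A:3 Mu:0 Ld:1 B:1 rd:1 wr:0>
#3 ALU src=r0,r5 held:RD_PORT  <A:3 Mu:0 Ld:1 B:1 rd:1 wr:0>
#4 ALU src=r7,r4 held:RD_PORT  <A:3 Mu:0 Ld:1 B:1 rd:1 wr:0>
#5 MEM src=r8 held:WR_PORT  <A:3 Mu:0 Ld:1 B:1 rd:1 wr:0>

issued = [0, 1]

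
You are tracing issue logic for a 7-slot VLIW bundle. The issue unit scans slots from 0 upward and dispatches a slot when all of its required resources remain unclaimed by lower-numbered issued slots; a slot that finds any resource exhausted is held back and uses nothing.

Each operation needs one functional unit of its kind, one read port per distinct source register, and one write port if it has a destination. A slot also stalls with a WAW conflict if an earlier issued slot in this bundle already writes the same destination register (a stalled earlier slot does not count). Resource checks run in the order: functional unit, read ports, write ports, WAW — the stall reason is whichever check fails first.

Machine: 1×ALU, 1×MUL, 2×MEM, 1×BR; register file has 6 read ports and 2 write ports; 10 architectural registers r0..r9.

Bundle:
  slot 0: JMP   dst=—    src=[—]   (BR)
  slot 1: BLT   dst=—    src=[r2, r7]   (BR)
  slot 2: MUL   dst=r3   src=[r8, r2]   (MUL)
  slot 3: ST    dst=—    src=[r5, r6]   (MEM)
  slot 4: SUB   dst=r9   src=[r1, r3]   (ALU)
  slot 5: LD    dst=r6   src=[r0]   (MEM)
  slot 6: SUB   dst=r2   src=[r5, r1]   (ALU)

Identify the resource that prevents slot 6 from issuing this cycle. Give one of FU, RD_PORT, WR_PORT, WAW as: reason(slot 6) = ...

reason(slot 6) = FU

#0 BR src=- dispatched  <A:1 Mu:1 Ld:2 B:0 rd:6 wr:2>
#1 BR src=r2,r7 held:FU  <A:1 Mu:1 Ld:2 B:0 rd:6 wr:2>
#2 MUL src=r8,r2 dispatched  <A:1 Mu:0 Ld:2 B:0 rd:4 wr:1>
#3 MEM src=r5,r6 dispatched  <A:1 Mu:0 Ld:1 B:0 rd:2 wr:1>
#4 ALU src=r1,r3 dispatched  <A:0 Mu:0 Ld:1 B:0 rd:0 wr:0>
#5 MEM src=r0 held:RD_PORT  <A:0 Mu:0 Ld:1 B:0 rd:0 wr:0>
#6 ALU src=r5,r1 held:FU  <A:0 Mu:0 Ld:1 B:0 rd:0 wr:0>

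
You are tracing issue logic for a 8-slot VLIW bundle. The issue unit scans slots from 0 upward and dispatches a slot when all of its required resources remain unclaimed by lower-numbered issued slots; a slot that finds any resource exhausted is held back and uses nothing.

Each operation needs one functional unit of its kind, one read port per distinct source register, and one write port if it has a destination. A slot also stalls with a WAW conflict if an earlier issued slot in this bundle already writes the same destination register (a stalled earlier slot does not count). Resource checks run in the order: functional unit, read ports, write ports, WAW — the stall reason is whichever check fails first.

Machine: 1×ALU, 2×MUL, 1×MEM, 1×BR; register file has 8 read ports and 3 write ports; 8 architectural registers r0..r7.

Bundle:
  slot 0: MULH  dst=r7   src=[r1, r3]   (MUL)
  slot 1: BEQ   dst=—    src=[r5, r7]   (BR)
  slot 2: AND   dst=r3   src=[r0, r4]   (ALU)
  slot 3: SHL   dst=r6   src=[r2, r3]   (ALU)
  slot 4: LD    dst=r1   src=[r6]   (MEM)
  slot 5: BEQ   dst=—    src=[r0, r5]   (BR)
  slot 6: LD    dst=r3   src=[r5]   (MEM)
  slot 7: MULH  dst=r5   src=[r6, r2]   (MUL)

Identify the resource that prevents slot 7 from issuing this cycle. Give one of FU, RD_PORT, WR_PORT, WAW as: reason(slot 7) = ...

slot 0 (MUL): ISSUE — free A1,Mu1,Ld1,B1 rp6 wp2
slot 1 (BR): ISSUE — free A1,Mu1,Ld1,B0 rp4 wp2
slot 2 (ALU): ISSUE — free A0,Mu1,Ld1,B0 rp2 wp1
slot 3 (ALU): stall FU — free A0,Mu1,Ld1,B0 rp2 wp1
slot 4 (MEM): ISSUE — free A0,Mu1,Ld0,B0 rp1 wp0
slot 5 (BR): stall FU — free A0,Mu1,Ld0,B0 rp1 wp0
slot 6 (MEM): stall FU — free A0,Mu1,Ld0,B0 rp1 wp0
slot 7 (MUL): stall RD_PORT — free A0,Mu1,Ld0,B0 rp1 wp0

reason(slot 7) = RD_PORT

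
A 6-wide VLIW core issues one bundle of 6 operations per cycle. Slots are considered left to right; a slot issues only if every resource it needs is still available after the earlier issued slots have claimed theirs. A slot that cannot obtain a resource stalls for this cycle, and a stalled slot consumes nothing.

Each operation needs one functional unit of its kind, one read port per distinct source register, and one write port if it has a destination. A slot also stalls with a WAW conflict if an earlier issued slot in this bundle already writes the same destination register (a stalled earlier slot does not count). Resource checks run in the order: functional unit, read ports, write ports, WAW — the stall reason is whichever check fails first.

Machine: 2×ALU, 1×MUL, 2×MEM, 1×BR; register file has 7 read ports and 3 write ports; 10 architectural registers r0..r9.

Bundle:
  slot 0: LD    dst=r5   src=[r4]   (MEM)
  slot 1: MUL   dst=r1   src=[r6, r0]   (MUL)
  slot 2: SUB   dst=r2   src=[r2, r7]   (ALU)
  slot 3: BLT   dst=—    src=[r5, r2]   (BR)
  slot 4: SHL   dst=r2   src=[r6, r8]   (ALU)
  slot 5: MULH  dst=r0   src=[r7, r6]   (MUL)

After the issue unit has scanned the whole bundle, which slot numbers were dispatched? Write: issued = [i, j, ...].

slot 0 (MEM): ISSUE — free A2,Mu1,Ld1,B1 rp6 wp2
slot 1 (MUL): ISSUE — free A2,Mu0,Ld1,B1 rp4 wp1
slot 2 (ALU): ISSUE — free A1,Mu0,Ld1,B1 rp2 wp0
slot 3 (BR): ISSUE — free A1,Mu0,Ld1,B0 rp0 wp0
slot 4 (ALU): stall RD_PORT — free A1,Mu0,Ld1,B0 rp0 wp0
slot 5 (MUL): stall FU — free A1,Mu0,Ld1,B0 rp0 wp0

issued = [0, 1, 2, 3]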